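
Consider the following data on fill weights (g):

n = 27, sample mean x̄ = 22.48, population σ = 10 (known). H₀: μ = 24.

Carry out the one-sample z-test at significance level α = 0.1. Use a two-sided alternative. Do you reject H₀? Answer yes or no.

reject H₀: no

SE = σ/√n = 10/√27 = 1.9245
z = (x̄−μ₀)/SE = (22.48−24)/1.9245 = -0.7898
p-value (two-sided) = 0.42964
At α=0.1: p ≥ α → fail to reject H₀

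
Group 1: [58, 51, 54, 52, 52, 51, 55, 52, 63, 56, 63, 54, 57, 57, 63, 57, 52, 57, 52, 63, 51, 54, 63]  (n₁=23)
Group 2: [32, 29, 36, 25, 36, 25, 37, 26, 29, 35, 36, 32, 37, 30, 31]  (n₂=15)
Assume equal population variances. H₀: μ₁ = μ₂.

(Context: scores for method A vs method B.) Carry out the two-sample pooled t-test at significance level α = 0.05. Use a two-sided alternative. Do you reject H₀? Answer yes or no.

reject H₀: yes

x̄₁=55.957, s₁=4.374, n₁=23
x̄₂=31.733, s₂=4.334, n₂=15
s_p² = [22·4.374² + 14·4.334²]/36 = 18.9969
SE = √(s_p²·(1/23+1/15)) = 1.4465
t = (55.957−31.733)/1.4465 = 16.7459
df = 36
p-value (two-sided) = 0.00000
At α=0.05: p < α → reject H₀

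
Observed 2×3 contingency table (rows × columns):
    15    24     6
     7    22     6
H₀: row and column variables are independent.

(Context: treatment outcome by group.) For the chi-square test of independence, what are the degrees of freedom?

degrees of freedom = 2

df = (r−1)(c−1) = (2−1)·(3−1) = 2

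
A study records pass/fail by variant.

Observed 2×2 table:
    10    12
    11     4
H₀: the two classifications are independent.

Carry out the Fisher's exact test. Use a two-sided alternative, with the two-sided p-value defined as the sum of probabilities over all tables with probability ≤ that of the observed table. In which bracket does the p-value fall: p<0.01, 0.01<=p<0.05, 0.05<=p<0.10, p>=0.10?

p-value bracket: p>=0.10

Margins: r₁=22, r₂=15, c₁=21, c₂=16, n=37
p_obs = C(22,10)·C(15,11)/C(37,21); sum pmf over tables with pmf ≤ p_obs
p-value (two-sided) = 0.17570
→ bracket: p>=0.10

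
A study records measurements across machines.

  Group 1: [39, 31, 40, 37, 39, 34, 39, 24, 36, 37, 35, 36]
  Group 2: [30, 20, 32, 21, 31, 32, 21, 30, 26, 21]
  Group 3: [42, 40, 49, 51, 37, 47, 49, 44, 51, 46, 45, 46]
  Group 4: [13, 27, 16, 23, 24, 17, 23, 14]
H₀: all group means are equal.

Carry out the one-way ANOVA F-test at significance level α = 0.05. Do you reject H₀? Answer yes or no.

Group means [35.58, 26.40, 45.58, 19.62], grand mean 33.214
SSB = Σnᵢ(x̄ᵢ−x̄)² = 3844.963; SSW = ΣΣ(x−x̄ᵢ)² = 852.108
MSB = 3844.963/3 = 1281.6544; MSW = 852.108/38 = 22.4239
F = MSB/MSW = 57.1557
df = (3, 38)
p-value (upper-tail) = 0.00000
At α=0.05: p < α → reject H₀

reject H₀: yes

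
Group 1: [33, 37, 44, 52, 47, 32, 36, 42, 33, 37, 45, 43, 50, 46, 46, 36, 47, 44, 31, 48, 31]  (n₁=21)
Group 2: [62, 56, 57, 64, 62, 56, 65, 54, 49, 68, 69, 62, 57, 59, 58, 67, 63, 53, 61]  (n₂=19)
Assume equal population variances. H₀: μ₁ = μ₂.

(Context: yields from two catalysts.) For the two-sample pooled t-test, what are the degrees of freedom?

degrees of freedom = 38

df = n₁ + n₂ − 2 = 21 + 19 − 2 = 38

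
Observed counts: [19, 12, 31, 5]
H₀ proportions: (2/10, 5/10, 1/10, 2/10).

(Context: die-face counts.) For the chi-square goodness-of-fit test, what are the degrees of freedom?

degrees of freedom = 3

df = k − 1 = 4 − 1 = 3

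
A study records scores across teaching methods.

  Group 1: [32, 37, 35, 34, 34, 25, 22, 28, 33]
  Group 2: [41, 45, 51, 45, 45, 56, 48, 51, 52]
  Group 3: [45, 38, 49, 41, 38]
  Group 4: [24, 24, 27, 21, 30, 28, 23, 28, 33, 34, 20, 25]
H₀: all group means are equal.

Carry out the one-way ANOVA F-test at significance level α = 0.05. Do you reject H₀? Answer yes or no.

Group means [31.11, 48.22, 42.20, 26.42], grand mean 35.486
SSB = Σnᵢ(x̄ᵢ−x̄)² = 2844.582; SSW = ΣΣ(x−x̄ᵢ)² = 680.161
MSB = 2844.582/3 = 948.1939; MSW = 680.161/31 = 21.9407
F = MSB/MSW = 43.2162
df = (3, 31)
p-value (upper-tail) = 0.00000
At α=0.05: p < α → reject H₀

reject H₀: yes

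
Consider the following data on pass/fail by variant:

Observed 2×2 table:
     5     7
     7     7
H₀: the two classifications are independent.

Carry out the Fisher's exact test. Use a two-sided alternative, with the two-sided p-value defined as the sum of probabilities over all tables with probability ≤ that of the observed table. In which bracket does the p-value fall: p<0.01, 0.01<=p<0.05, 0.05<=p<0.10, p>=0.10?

p-value bracket: p>=0.10

Margins: r₁=12, r₂=14, c₁=12, c₂=14, n=26
p_obs = C(12,5)·C(14,7)/C(26,12); sum pmf over tables with pmf ≤ p_obs
p-value (two-sided) = 0.71269
→ bracket: p>=0.10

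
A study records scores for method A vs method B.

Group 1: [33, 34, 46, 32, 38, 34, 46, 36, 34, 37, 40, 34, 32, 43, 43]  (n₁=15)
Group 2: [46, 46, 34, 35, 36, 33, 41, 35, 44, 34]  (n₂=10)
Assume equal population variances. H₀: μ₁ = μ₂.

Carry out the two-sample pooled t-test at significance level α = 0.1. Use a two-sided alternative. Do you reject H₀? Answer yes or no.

reject H₀: no

x̄₁=37.467, s₁=4.955, n₁=15
x̄₂=38.400, s₂=5.275, n₂=10
s_p² = [14·4.955² + 9·5.275²]/23 = 25.8319
SE = √(s_p²·(1/15+1/10)) = 2.0749
t = (37.467−38.400)/2.0749 = -0.4498
df = 23
p-value (two-sided) = 0.65705
At α=0.1: p ≥ α → fail to reject H₀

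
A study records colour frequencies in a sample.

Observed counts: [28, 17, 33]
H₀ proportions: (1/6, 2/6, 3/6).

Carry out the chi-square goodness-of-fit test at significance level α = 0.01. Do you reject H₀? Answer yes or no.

n = 78; E_i = n·p_i = [13.00, 26.00, 39.00]
χ² = (28−13.00)²/13.00 + (17−26.00)²/26.00 + (33−39.00)²/39.00 = 21.3462
df = 2
p-value (upper-tail) = 0.00002
At α=0.01: p < α → reject H₀

reject H₀: yes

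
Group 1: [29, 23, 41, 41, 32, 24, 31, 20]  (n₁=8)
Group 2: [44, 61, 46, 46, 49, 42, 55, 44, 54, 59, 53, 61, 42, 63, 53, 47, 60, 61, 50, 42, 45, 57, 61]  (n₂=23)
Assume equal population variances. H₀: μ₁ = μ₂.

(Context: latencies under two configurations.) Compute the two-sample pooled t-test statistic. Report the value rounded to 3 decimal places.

x̄₁=30.125, s₁=7.864, n₁=8
x̄₂=51.957, s₂=7.339, n₂=23
s_p² = [7·7.864² + 22·7.339²]/29 = 55.7873
SE = √(s_p²·(1/8+1/23)) = 3.0658
t = (30.125−51.957)/3.0658 = -7.1211
df = 29

test statistic = -7.121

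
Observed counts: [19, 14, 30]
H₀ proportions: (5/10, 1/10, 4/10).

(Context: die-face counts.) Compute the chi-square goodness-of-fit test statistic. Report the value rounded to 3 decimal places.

test statistic = 15.286

n = 63; E_i = n·p_i = [31.50, 6.30, 25.20]
χ² = (19−31.50)²/31.50 + (14−6.30)²/6.30 + (30−25.20)²/25.20 = 15.2857
df = 2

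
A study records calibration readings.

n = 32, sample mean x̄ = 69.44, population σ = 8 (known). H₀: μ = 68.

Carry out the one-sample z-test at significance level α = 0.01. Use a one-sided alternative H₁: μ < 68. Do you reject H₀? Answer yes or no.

reject H₀: no

SE = σ/√n = 8/√32 = 1.4142
z = (x̄−μ₀)/SE = (69.44−68)/1.4142 = 1.0182
p-value (one-sided, H₁ less) = 0.84572
At α=0.01: p ≥ α → fail to reject H₀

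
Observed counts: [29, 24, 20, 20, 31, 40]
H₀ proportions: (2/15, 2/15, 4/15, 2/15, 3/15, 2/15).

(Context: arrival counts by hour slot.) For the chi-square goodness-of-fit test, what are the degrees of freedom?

degrees of freedom = 5

df = k − 1 = 6 − 1 = 5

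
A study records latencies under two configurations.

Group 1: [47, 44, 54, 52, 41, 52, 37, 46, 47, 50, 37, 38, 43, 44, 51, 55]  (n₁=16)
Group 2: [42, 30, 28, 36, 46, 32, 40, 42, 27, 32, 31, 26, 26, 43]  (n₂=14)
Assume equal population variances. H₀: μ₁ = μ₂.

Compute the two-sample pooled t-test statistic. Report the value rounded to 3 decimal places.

x̄₁=46.125, s₁=5.932, n₁=16
x̄₂=34.357, s₂=7.001, n₂=14
s_p² = [15·5.932² + 13·7.001²]/28 = 41.6059
SE = √(s_p²·(1/16+1/14)) = 2.3606
t = (46.125−34.357)/2.3606 = 4.9852
df = 28

test statistic = 4.985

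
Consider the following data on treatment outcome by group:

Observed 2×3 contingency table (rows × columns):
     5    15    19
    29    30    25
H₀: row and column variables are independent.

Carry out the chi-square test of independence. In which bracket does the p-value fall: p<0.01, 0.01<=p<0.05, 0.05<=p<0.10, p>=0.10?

p-value bracket: 0.01<=p<0.05

Row totals [39, 84], col totals [34, 45, 44], n=123
χ² = (5−10.78)²/10.78 + (15−14.27)²/14.27 + (19−13.95)²/13.95 + (29−23.22)²/23.22 + (30−30.73)²/30.73 + (25−30.05)²/30.05 = 7.2689
df = 2
p-value (upper-tail) = 0.02640
→ bracket: 0.01<=p<0.05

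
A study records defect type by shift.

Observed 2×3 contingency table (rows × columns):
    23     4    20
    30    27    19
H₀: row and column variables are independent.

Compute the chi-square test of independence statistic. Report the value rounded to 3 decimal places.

Row totals [47, 76], col totals [53, 31, 39], n=123
χ² = (23−20.25)²/20.25 + (4−11.85)²/11.85 + (20−14.90)²/14.90 + (30−32.75)²/32.75 + (27−19.15)²/19.15 + (19−24.10)²/24.10 = 11.8352
df = 2

test statistic = 11.835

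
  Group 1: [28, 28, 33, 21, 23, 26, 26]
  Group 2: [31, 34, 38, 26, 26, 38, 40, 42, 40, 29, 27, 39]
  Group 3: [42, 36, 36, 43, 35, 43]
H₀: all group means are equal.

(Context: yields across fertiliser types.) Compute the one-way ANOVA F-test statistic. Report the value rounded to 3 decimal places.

test statistic = 10.566

Group means [26.43, 34.17, 39.17], grand mean 33.200
SSB = Σnᵢ(x̄ᵢ−x̄)² = 545.786; SSW = ΣΣ(x−x̄ᵢ)² = 568.214
MSB = 545.786/2 = 272.8929; MSW = 568.214/22 = 25.8279
F = MSB/MSW = 10.5658
df = (2, 22)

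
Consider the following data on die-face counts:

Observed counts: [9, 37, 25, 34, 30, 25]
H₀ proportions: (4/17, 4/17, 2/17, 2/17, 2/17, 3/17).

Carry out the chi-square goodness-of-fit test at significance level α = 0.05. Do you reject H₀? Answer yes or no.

n = 160; E_i = n·p_i = [37.65, 37.65, 18.82, 18.82, 18.82, 28.24]
χ² = (9−37.65)²/37.65 + (37−37.65)²/37.65 + (25−18.82)²/18.82 + (34−18.82)²/18.82 + (30−18.82)²/18.82 + (25−28.24)²/28.24 = 43.0792
df = 5
p-value (upper-tail) = 0.00000
At α=0.05: p < α → reject H₀

reject H₀: yes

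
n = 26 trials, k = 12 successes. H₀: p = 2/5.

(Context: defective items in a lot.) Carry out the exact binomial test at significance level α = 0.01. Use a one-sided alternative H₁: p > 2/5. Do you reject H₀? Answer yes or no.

reject H₀: no

Exact binomial: n=26, k=12, p₀=2/5=0.4000
P(X≥12) from Σ C(n,i)·p₀^i·(1−p₀)^(n−i)
p-value (one-sided, H₁ greater) = 0.32632
At α=0.01: p ≥ α → fail to reject H₀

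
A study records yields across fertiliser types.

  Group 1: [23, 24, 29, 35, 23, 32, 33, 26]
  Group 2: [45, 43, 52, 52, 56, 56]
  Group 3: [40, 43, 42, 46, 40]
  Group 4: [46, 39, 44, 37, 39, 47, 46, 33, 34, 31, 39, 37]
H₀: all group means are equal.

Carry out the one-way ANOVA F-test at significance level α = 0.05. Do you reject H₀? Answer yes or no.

Group means [28.12, 50.67, 42.20, 39.33], grand mean 39.097
SSB = Σnᵢ(x̄ᵢ−x̄)² = 1815.035; SSW = ΣΣ(x−x̄ᵢ)² = 655.675
MSB = 1815.035/3 = 605.0116; MSW = 655.675/27 = 24.2843
F = MSB/MSW = 24.9137
df = (3, 27)
p-value (upper-tail) = 0.00000
At α=0.05: p < α → reject H₀

reject H₀: yes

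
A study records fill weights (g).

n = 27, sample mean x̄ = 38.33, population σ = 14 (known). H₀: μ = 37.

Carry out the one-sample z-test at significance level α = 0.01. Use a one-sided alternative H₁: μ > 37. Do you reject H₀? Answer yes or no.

SE = σ/√n = 14/√27 = 2.6943
z = (x̄−μ₀)/SE = (38.33−37)/2.6943 = 0.4936
p-value (one-sided, H₁ greater) = 0.31078
At α=0.01: p ≥ α → fail to reject H₀

reject H₀: no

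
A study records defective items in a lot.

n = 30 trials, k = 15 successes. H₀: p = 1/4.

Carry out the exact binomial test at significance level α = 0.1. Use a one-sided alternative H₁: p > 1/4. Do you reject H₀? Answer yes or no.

reject H₀: yes

Exact binomial: n=30, k=15, p₀=1/4=0.2500
P(X≥15) from Σ C(n,i)·p₀^i·(1−p₀)^(n−i)
p-value (one-sided, H₁ greater) = 0.00275
At α=0.1: p < α → reject H₀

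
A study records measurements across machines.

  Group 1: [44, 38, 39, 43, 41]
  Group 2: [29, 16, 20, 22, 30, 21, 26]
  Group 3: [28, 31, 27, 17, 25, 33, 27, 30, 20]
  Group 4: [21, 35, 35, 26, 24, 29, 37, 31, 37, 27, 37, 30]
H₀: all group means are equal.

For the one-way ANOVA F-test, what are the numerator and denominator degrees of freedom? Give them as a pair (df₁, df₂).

k = 4 groups, N = 33 total
df = (k−1, N−k) = (4−1, 33−4) = (3, 29)

degrees of freedom = [3, 29]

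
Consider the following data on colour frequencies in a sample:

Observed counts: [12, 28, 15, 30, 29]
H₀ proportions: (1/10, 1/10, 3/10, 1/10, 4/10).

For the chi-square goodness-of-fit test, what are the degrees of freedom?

df = k − 1 = 5 − 1 = 4

degrees of freedom = 4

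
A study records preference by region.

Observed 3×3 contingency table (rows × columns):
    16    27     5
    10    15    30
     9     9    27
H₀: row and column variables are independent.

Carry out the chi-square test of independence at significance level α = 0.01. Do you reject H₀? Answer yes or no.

Row totals [48, 55, 45], col totals [35, 51, 62], n=148
χ² = (16−11.35)²/11.35 + (27−16.54)²/16.54 + (5−20.11)²/20.11 + (10−13.01)²/13.01 + (15−18.95)²/18.95 + (30−23.04)²/23.04 + (9−10.64)²/10.64 + (9−15.51)²/15.51 + (27−18.85)²/18.85 = 29.9967
df = 4
p-value (upper-tail) = 0.00000
At α=0.01: p < α → reject H₀

reject H₀: yes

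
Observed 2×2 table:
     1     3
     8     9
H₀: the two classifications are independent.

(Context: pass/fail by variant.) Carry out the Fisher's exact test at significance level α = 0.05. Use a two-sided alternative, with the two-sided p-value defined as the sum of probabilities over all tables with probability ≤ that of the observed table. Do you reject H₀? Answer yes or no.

reject H₀: no

Margins: r₁=4, r₂=17, c₁=9, c₂=12, n=21
p_obs = C(4,1)·C(17,8)/C(21,9); sum pmf over tables with pmf ≤ p_obs
p-value (two-sided) = 0.60301
At α=0.05: p ≥ α → fail to reject H₀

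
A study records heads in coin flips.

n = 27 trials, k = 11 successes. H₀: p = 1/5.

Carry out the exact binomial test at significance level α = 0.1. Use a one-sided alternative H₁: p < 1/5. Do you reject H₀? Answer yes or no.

Exact binomial: n=27, k=11, p₀=1/5=0.2000
P(X≤11) from Σ C(n,i)·p₀^i·(1−p₀)^(n−i)
p-value (one-sided, H₁ less) = 0.99654
At α=0.1: p ≥ α → fail to reject H₀

reject H₀: no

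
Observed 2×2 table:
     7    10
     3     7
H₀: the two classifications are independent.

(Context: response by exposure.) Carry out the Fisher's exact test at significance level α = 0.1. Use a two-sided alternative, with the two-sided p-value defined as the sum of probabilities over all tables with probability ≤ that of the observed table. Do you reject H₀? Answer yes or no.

Margins: r₁=17, r₂=10, c₁=10, c₂=17, n=27
p_obs = C(17,7)·C(10,3)/C(27,10); sum pmf over tables with pmf ≤ p_obs
p-value (two-sided) = 0.69193
At α=0.1: p ≥ α → fail to reject H₀

reject H₀: no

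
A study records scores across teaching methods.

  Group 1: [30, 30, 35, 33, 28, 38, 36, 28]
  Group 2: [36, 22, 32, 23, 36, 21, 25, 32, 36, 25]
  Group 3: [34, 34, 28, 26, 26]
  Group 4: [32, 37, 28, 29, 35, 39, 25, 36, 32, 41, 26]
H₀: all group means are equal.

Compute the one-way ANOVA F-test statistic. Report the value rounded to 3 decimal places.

test statistic = 1.296

Group means [32.25, 28.80, 29.60, 32.73], grand mean 31.000
SSB = Σnᵢ(x̄ᵢ−x̄)² = 103.518; SSW = ΣΣ(x−x̄ᵢ)² = 798.482
MSB = 103.518/3 = 34.5061; MSW = 798.482/30 = 26.6161
F = MSB/MSW = 1.2964
df = (3, 30)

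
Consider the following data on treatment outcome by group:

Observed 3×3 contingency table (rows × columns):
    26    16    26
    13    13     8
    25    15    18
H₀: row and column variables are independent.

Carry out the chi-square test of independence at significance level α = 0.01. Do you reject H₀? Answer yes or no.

reject H₀: no

Row totals [68, 34, 58], col totals [64, 44, 52], n=160
χ² = (26−27.20)²/27.20 + (16−18.70)²/18.70 + (26−22.10)²/22.10 + (13−13.60)²/13.60 + (13−9.35)²/9.35 + (8−11.05)²/11.05 + (25−23.20)²/23.20 + (15−15.95)²/15.95 + (18−18.85)²/18.85 = 3.6588
df = 4
p-value (upper-tail) = 0.45415
At α=0.01: p ≥ α → fail to reject H₀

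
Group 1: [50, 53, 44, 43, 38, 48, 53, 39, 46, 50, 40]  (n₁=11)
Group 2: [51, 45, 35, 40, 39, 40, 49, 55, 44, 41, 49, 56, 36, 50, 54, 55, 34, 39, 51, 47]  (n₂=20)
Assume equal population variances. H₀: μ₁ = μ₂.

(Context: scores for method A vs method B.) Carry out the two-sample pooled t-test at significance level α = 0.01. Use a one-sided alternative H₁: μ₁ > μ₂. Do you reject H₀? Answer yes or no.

reject H₀: no

x̄₁=45.818, s₁=5.437, n₁=11
x̄₂=45.500, s₂=7.149, n₂=20
s_p² = [10·5.437² + 19·7.149²]/29 = 43.6771
SE = √(s_p²·(1/11+1/20)) = 2.4808
t = (45.818−45.500)/2.4808 = 0.1283
df = 29
p-value (one-sided, H₁ greater) = 0.44942
At α=0.01: p ≥ α → fail to reject H₀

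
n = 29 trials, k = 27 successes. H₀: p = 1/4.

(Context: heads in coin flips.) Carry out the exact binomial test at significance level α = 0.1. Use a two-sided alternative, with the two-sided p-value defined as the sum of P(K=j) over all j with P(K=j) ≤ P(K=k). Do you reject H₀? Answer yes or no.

reject H₀: yes

Exact binomial: n=29, k=27, p₀=1/4=0.2500
P(X=j) = C(n,j)·p₀^j·(1−p₀)^(n−j); p = Σ P(X=j) over j with P(X=j) ≤ P(X=27)
p-value (two-sided) = 0.00000
At α=0.1: p < α → reject H₀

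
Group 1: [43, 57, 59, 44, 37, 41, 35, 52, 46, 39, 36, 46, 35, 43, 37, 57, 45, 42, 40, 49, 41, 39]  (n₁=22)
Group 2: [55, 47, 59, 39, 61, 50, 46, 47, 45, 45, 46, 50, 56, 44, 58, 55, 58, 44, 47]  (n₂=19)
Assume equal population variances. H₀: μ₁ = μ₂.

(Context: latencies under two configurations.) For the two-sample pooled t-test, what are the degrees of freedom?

degrees of freedom = 39

df = n₁ + n₂ − 2 = 22 + 19 − 2 = 39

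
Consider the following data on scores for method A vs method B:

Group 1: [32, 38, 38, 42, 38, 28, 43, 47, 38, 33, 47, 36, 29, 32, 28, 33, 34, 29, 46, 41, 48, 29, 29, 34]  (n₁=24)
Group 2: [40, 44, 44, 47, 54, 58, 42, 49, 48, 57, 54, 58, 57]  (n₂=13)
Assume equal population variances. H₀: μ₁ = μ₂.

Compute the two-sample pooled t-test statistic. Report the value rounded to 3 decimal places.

x̄₁=36.333, s₁=6.565, n₁=24
x̄₂=50.154, s₂=6.504, n₂=13
s_p² = [23·6.565² + 12·6.504²]/35 = 42.8293
SE = √(s_p²·(1/24+1/13)) = 2.2537
t = (36.333−50.154)/2.2537 = -6.1324
df = 35

test statistic = -6.132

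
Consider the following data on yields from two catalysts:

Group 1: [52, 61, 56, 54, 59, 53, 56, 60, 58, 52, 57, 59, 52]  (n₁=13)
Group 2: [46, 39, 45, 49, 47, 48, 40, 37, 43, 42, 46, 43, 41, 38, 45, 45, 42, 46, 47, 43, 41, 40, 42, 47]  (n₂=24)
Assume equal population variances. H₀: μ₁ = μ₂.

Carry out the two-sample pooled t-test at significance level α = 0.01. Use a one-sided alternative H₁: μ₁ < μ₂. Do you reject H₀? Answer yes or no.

x̄₁=56.077, s₁=3.226, n₁=13
x̄₂=43.417, s₂=3.296, n₂=24
s_p² = [12·3.226² + 23·3.296²]/35 = 10.7073
SE = √(s_p²·(1/13+1/24)) = 1.1268
t = (56.077−43.417)/1.1268 = 11.2351
df = 35
p-value (one-sided, H₁ less) = 1.00000
At α=0.01: p ≥ α → fail to reject H₀

reject H₀: no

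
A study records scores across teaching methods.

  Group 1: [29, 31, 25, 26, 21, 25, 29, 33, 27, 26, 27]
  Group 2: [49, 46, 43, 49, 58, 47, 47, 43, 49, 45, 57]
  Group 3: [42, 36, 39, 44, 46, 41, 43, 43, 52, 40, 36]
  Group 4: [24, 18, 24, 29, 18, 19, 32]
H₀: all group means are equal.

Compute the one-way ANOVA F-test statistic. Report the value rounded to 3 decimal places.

Group means [27.18, 48.45, 42.00, 23.43], grand mean 36.450
SSB = Σnᵢ(x̄ᵢ−x̄)² = 4055.822; SSW = ΣΣ(x−x̄ᵢ)² = 744.078
MSB = 4055.822/3 = 1351.9407; MSW = 744.078/36 = 20.6688
F = MSB/MSW = 65.4096
df = (3, 36)

test statistic = 65.410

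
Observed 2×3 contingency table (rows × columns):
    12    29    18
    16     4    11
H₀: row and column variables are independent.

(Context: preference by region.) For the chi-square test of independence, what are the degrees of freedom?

degrees of freedom = 2

df = (r−1)(c−1) = (2−1)·(3−1) = 2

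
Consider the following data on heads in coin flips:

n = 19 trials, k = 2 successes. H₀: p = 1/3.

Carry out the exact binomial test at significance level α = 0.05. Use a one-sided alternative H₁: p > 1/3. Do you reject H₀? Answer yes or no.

Exact binomial: n=19, k=2, p₀=1/3=0.3333
P(X≥2) from Σ C(n,i)·p₀^i·(1−p₀)^(n−i)
p-value (one-sided, H₁ greater) = 0.99526
At α=0.05: p ≥ α → fail to reject H₀

reject H₀: no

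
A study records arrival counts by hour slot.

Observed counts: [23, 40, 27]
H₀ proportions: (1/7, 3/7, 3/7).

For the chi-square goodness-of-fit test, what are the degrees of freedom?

df = k − 1 = 3 − 1 = 2

degrees of freedom = 2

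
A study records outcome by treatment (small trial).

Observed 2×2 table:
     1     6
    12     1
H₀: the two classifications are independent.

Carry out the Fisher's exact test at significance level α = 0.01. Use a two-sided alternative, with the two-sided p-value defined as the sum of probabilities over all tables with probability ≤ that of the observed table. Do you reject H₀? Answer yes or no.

reject H₀: yes

Margins: r₁=7, r₂=13, c₁=13, c₂=7, n=20
p_obs = C(7,1)·C(13,12)/C(20,13); sum pmf over tables with pmf ≤ p_obs
p-value (two-sided) = 0.00119
At α=0.01: p < α → reject H₀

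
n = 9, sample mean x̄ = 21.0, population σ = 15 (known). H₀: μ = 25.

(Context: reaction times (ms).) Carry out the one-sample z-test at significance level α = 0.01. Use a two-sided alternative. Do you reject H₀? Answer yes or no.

reject H₀: no

SE = σ/√n = 15/√9 = 5.0000
z = (x̄−μ₀)/SE = (21.0−25)/5.0000 = -0.8000
p-value (two-sided) = 0.42371
At α=0.01: p ≥ α → fail to reject H₀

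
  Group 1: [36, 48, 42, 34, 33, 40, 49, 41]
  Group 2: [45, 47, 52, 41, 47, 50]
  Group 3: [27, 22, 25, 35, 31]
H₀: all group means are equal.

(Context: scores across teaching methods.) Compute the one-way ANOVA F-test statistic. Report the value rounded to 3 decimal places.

Group means [40.38, 47.00, 28.00], grand mean 39.211
SSB = Σnᵢ(x̄ᵢ−x̄)² = 1003.283; SSW = ΣΣ(x−x̄ᵢ)² = 427.875
MSB = 1003.283/2 = 501.6414; MSW = 427.875/16 = 26.7422
F = MSB/MSW = 18.7584
df = (2, 16)

test statistic = 18.758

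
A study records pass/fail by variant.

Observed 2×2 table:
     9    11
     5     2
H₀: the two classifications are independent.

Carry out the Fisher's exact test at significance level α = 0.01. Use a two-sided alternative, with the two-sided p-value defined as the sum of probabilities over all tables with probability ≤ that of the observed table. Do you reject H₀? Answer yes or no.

Margins: r₁=20, r₂=7, c₁=14, c₂=13, n=27
p_obs = C(20,9)·C(7,5)/C(27,14); sum pmf over tables with pmf ≤ p_obs
p-value (two-sided) = 0.38454
At α=0.01: p ≥ α → fail to reject H₀

reject H₀: no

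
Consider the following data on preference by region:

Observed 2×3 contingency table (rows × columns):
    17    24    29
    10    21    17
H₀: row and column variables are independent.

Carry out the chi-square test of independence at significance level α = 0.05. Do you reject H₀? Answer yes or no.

reject H₀: no

Row totals [70, 48], col totals [27, 45, 46], n=118
χ² = (17−16.02)²/16.02 + (24−26.69)²/26.69 + (29−27.29)²/27.29 + (10−10.98)²/10.98 + (21−18.31)²/18.31 + (17−18.71)²/18.71 = 1.0811
df = 2
p-value (upper-tail) = 0.58242
At α=0.05: p ≥ α → fail to reject H₀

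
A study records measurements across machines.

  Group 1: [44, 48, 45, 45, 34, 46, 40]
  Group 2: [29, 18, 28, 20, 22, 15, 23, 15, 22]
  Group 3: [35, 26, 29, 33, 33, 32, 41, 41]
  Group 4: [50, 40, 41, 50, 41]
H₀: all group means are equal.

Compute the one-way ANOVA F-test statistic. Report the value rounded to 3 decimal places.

Group means [43.14, 21.33, 33.75, 44.40], grand mean 34.000
SSB = Σnᵢ(x̄ᵢ−x̄)² = 2570.443; SSW = ΣΣ(x−x̄ᵢ)² = 631.557
MSB = 2570.443/3 = 856.8143; MSW = 631.557/25 = 25.2623
F = MSB/MSW = 33.9167
df = (3, 25)

test statistic = 33.917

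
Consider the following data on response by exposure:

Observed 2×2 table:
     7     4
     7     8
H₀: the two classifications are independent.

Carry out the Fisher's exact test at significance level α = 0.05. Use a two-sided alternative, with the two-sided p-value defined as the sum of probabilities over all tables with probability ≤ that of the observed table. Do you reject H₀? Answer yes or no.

Margins: r₁=11, r₂=15, c₁=14, c₂=12, n=26
p_obs = C(11,7)·C(15,7)/C(26,14); sum pmf over tables with pmf ≤ p_obs
p-value (two-sided) = 0.45274
At α=0.05: p ≥ α → fail to reject H₀

reject H₀: no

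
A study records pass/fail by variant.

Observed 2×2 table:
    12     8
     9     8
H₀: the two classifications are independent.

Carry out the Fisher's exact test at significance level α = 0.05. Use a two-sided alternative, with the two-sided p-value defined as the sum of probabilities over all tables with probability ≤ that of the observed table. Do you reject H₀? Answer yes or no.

reject H₀: no

Margins: r₁=20, r₂=17, c₁=21, c₂=16, n=37
p_obs = C(20,12)·C(17,9)/C(37,21); sum pmf over tables with pmf ≤ p_obs
p-value (two-sided) = 0.74631
At α=0.05: p ≥ α → fail to reject H₀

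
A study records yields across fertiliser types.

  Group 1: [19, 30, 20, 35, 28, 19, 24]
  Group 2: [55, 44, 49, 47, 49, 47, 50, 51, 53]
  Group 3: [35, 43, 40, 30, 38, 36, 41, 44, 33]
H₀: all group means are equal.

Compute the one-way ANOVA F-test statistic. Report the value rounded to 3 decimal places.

Group means [25.00, 49.44, 37.78], grand mean 38.400
SSB = Σnᵢ(x̄ᵢ−x̄)² = 2358.222; SSW = ΣΣ(x−x̄ᵢ)² = 495.778
MSB = 2358.222/2 = 1179.1111; MSW = 495.778/22 = 22.5354
F = MSB/MSW = 52.3227
df = (2, 22)

test statistic = 52.323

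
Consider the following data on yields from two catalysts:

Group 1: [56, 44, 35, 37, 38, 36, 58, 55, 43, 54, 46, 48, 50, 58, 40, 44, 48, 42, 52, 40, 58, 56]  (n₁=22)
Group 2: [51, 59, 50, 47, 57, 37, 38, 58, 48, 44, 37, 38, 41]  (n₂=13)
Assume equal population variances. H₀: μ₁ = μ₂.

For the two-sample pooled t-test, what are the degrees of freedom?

degrees of freedom = 33

df = n₁ + n₂ − 2 = 22 + 13 − 2 = 33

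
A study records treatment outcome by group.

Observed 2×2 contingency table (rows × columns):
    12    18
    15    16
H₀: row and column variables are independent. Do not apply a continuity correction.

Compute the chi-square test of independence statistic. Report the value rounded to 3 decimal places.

Row totals [30, 31], col totals [27, 34], n=61
χ² = (12−13.28)²/13.28 + (18−16.72)²/16.72 + (15−13.72)²/13.72 + (16−17.28)²/17.28 = 0.4347
df = 1

test statistic = 0.435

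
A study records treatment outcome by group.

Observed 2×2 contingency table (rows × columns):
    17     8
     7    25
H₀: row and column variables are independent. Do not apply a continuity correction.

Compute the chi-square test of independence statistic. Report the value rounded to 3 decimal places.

Row totals [25, 32], col totals [24, 33], n=57
χ² = (17−10.53)²/10.53 + (8−14.47)²/14.47 + (7−13.47)²/13.47 + (25−18.53)²/18.53 = 12.2493
df = 1

test statistic = 12.249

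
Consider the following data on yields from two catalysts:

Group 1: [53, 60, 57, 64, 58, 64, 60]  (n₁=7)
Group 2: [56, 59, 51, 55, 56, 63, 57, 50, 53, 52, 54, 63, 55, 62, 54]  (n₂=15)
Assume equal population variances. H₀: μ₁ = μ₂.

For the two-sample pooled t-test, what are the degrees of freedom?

degrees of freedom = 20

df = n₁ + n₂ − 2 = 7 + 15 − 2 = 20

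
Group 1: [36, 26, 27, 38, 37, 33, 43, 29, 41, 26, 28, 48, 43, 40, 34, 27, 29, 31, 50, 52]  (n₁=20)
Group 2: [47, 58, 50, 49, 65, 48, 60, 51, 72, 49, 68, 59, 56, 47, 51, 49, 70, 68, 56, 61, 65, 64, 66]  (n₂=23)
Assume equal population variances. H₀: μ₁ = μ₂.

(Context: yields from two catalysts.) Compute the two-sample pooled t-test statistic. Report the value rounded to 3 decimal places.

x̄₁=35.900, s₁=8.277, n₁=20
x̄₂=57.783, s₂=8.273, n₂=23
s_p² = [19·8.277² + 22·8.273²]/41 = 68.4808
SE = √(s_p²·(1/20+1/23)) = 2.5301
t = (35.900−57.783)/2.5301 = -8.6489
df = 41

test statistic = -8.649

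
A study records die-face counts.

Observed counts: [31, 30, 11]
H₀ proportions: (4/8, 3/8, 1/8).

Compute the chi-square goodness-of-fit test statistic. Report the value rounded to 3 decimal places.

test statistic = 1.472

n = 72; E_i = n·p_i = [36.00, 27.00, 9.00]
χ² = (31−36.00)²/36.00 + (30−27.00)²/27.00 + (11−9.00)²/9.00 = 1.4722
df = 2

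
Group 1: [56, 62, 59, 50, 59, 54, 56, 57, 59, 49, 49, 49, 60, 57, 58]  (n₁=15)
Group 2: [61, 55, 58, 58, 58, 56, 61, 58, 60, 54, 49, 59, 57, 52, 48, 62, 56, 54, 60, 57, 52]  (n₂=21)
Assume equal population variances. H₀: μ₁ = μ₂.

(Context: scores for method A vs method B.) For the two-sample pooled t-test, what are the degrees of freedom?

degrees of freedom = 34

df = n₁ + n₂ − 2 = 15 + 21 − 2 = 34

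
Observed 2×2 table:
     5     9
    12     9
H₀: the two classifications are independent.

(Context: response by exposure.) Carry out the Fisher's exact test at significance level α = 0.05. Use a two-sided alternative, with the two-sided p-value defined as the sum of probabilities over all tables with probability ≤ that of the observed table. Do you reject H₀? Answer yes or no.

Margins: r₁=14, r₂=21, c₁=17, c₂=18, n=35
p_obs = C(14,5)·C(21,12)/C(35,17); sum pmf over tables with pmf ≤ p_obs
p-value (two-sided) = 0.30527
At α=0.05: p ≥ α → fail to reject H₀

reject H₀: no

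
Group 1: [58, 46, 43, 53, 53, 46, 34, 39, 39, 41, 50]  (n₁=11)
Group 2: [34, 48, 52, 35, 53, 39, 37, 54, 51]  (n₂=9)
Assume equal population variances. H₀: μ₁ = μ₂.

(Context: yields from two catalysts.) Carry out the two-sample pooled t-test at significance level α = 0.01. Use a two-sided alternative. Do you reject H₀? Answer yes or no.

reject H₀: no

x̄₁=45.636, s₁=7.298, n₁=11
x̄₂=44.778, s₂=8.363, n₂=9
s_p² = [10·7.298² + 8·8.363²]/18 = 60.6723
SE = √(s_p²·(1/11+1/9)) = 3.5010
t = (45.636−44.778)/3.5010 = 0.2452
df = 18
p-value (two-sided) = 0.80904
At α=0.01: p ≥ α → fail to reject H₀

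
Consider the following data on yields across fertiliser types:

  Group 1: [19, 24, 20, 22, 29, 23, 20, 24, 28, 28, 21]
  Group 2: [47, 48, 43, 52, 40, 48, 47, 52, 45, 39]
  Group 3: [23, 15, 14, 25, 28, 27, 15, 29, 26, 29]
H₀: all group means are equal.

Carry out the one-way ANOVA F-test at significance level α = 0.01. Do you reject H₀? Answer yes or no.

reject H₀: yes

Group means [23.45, 46.10, 23.10], grand mean 30.645
SSB = Σnᵢ(x̄ᵢ−x̄)² = 3526.570; SSW = ΣΣ(x−x̄ᵢ)² = 636.527
MSB = 3526.570/2 = 1763.2848; MSW = 636.527/28 = 22.7331
F = MSB/MSW = 77.5646
df = (2, 28)
p-value (upper-tail) = 0.00000
At α=0.01: p < α → reject H₀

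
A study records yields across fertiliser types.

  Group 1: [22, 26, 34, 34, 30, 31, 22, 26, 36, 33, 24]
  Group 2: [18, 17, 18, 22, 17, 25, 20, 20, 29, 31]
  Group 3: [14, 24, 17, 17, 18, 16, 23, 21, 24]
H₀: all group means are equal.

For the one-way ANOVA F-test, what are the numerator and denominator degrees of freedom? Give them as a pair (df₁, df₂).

degrees of freedom = [2, 27]

k = 3 groups, N = 30 total
df = (k−1, N−k) = (3−1, 30−3) = (2, 27)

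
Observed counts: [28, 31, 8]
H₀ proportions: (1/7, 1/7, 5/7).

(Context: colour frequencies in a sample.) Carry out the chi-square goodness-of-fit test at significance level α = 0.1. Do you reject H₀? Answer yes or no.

n = 67; E_i = n·p_i = [9.57, 9.57, 47.86]
χ² = (28−9.57)²/9.57 + (31−9.57)²/9.57 + (8−47.86)²/47.86 = 116.6507
df = 2
p-value (upper-tail) = 0.00000
At α=0.1: p < α → reject H₀

reject H₀: yes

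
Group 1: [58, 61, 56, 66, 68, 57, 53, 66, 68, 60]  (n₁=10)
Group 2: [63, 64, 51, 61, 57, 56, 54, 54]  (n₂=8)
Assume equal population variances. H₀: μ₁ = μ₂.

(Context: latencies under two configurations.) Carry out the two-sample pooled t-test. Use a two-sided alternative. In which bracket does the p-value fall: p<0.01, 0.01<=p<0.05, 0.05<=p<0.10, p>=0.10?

p-value bracket: p>=0.10

x̄₁=61.300, s₁=5.397, n₁=10
x̄₂=57.500, s₂=4.690, n₂=8
s_p² = [9·5.397² + 7·4.690²]/16 = 26.0063
SE = √(s_p²·(1/10+1/8)) = 2.4190
t = (61.300−57.500)/2.4190 = 1.5709
df = 16
p-value (two-sided) = 0.13577
→ bracket: p>=0.10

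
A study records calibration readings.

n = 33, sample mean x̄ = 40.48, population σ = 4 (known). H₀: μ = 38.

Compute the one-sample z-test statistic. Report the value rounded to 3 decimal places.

test statistic = 3.562

SE = σ/√n = 4/√33 = 0.6963
z = (x̄−μ₀)/SE = (40.48−38)/0.6963 = 3.5616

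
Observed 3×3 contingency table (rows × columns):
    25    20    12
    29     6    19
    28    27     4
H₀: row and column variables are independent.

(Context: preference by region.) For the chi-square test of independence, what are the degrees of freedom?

degrees of freedom = 4

df = (r−1)(c−1) = (3−1)·(3−1) = 4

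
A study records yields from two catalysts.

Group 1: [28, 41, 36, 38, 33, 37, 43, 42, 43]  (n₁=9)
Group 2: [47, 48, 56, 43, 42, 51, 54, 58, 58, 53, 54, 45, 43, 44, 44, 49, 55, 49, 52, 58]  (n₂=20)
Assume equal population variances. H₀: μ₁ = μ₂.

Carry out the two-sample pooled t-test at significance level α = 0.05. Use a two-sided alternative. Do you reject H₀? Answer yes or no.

x̄₁=37.889, s₁=5.061, n₁=9
x̄₂=50.150, s₂=5.489, n₂=20
s_p² = [8·5.061² + 19·5.489²]/27 = 28.7940
SE = √(s_p²·(1/9+1/20)) = 2.1538
t = (37.889−50.150)/2.1538 = -5.6927
df = 27
p-value (two-sided) = 0.00000
At α=0.05: p < α → reject H₀

reject H₀: yes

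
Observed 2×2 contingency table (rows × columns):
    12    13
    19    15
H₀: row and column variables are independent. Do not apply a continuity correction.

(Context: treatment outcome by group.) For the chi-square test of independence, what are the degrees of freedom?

degrees of freedom = 1

df = (r−1)(c−1) = (2−1)·(2−1) = 1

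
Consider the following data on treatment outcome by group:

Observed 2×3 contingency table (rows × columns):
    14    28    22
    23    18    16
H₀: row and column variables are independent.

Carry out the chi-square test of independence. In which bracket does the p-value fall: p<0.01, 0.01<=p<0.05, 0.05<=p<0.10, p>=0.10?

Row totals [64, 57], col totals [37, 46, 38], n=121
χ² = (14−19.57)²/19.57 + (28−24.33)²/24.33 + (22−20.10)²/20.10 + (23−17.43)²/17.43 + (18−21.67)²/21.67 + (16−17.90)²/17.90 = 4.9220
df = 2
p-value (upper-tail) = 0.08535
→ bracket: 0.05<=p<0.10

p-value bracket: 0.05<=p<0.10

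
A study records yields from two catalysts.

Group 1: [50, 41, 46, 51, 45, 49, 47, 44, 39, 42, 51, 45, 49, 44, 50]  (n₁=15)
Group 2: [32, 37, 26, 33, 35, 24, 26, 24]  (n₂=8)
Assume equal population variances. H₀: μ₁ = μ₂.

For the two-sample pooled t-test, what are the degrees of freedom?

degrees of freedom = 21

df = n₁ + n₂ − 2 = 15 + 8 − 2 = 21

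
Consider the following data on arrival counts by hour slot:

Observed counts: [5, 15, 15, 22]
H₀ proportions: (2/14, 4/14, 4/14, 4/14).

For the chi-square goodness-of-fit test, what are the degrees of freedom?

degrees of freedom = 3

df = k − 1 = 4 − 1 = 3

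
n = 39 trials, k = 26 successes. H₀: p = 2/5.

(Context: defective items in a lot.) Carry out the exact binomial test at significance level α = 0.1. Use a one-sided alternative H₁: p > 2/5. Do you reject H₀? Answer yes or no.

Exact binomial: n=39, k=26, p₀=2/5=0.4000
P(X≥26) from Σ C(n,i)·p₀^i·(1−p₀)^(n−i)
p-value (one-sided, H₁ greater) = 0.00069
At α=0.1: p < α → reject H₀

reject H₀: yes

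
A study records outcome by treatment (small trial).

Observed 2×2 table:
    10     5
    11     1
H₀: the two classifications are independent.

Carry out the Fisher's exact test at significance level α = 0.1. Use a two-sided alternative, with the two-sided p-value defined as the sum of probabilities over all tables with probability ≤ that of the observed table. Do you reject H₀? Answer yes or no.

Margins: r₁=15, r₂=12, c₁=21, c₂=6, n=27
p_obs = C(15,10)·C(12,11)/C(27,21); sum pmf over tables with pmf ≤ p_obs
p-value (two-sided) = 0.18190
At α=0.1: p ≥ α → fail to reject H₀

reject H₀: no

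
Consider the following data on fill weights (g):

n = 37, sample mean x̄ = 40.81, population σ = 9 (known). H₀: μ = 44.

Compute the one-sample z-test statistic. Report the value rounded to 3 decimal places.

SE = σ/√n = 9/√37 = 1.4796
z = (x̄−μ₀)/SE = (40.81−44)/1.4796 = -2.1560

test statistic = -2.156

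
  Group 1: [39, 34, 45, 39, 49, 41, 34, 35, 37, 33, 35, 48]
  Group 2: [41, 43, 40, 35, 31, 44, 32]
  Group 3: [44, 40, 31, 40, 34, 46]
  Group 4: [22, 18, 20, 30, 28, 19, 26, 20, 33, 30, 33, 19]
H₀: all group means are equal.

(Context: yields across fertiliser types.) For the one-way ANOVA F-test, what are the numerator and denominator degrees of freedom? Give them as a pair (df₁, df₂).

k = 4 groups, N = 37 total
df = (k−1, N−k) = (4−1, 37−4) = (3, 33)

degrees of freedom = [3, 33]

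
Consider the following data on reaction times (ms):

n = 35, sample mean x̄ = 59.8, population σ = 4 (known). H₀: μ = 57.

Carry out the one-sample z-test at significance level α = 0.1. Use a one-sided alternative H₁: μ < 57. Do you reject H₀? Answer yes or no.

SE = σ/√n = 4/√35 = 0.6761
z = (x̄−μ₀)/SE = (59.8−57)/0.6761 = 4.1413
p-value (one-sided, H₁ less) = 0.99998
At α=0.1: p ≥ α → fail to reject H₀

reject H₀: no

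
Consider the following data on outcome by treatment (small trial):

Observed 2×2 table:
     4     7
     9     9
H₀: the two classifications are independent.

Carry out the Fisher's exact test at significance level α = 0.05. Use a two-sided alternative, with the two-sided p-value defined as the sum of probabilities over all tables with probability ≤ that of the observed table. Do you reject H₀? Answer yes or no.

reject H₀: no

Margins: r₁=11, r₂=18, c₁=13, c₂=16, n=29
p_obs = C(11,4)·C(18,9)/C(29,13); sum pmf over tables with pmf ≤ p_obs
p-value (two-sided) = 0.70211
At α=0.05: p ≥ α → fail to reject H₀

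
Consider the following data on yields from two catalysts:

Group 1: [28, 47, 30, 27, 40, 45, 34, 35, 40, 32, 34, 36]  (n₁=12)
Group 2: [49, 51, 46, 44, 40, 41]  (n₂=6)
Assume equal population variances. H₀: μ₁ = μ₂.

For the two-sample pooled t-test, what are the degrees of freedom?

df = n₁ + n₂ − 2 = 12 + 6 − 2 = 16

degrees of freedom = 16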